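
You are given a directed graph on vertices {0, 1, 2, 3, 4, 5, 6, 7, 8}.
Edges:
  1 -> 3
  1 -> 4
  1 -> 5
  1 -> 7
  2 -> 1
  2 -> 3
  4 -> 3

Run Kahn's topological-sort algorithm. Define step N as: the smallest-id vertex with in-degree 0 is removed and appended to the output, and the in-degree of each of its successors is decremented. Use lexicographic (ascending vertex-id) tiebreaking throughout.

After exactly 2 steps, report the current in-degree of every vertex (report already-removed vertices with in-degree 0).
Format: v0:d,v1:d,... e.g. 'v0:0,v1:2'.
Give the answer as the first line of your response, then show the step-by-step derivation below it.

v0:0,v1:0,v2:0,v3:2,v4:1,v5:1,v6:0,v7:1,v8:0

step 1: output 0; order=[0]; indeg=(0,1,0,3,1,1,0,1,0)
step 2: output 2; order=[0,2]; indeg=(0,0,0,2,1,1,0,1,0)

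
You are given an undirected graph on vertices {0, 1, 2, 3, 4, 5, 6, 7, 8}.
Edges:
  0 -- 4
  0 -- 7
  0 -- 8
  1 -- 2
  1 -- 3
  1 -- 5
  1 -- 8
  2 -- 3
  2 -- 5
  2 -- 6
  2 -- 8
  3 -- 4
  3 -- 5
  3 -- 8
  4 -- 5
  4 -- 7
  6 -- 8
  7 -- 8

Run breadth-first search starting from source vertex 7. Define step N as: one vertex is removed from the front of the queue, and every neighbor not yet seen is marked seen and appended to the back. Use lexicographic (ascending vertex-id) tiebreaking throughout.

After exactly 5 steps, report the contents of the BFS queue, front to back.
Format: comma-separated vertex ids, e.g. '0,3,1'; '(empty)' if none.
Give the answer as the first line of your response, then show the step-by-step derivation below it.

5,1,2,6

step 1: dequeue 7; queue=[0,4,8]; order=7
step 2: dequeue 0; queue=[4,8]; order=7,0
step 3: dequeue 4; queue=[8,3,5]; order=7,0,4
step 4: dequeue 8; queue=[3,5,1,2,6]; order=7,0,4,8
step 5: dequeue 3; queue=[5,1,2,6]; order=7,0,4,8,3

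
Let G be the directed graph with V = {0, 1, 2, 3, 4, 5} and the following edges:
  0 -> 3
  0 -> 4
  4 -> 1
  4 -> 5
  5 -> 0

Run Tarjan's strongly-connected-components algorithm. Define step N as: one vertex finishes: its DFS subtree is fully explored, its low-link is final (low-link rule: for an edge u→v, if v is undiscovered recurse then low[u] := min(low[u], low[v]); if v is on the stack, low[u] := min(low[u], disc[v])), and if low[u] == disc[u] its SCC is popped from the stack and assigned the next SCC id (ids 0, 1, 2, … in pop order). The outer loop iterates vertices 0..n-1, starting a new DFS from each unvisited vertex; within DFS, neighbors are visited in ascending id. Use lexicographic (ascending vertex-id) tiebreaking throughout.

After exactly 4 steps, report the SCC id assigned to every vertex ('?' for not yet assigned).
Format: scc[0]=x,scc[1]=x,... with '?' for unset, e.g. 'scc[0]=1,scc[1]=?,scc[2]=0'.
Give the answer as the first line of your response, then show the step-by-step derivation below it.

scc[0]=?,scc[1]=1,scc[2]=?,scc[3]=0,scc[4]=?,scc[5]=?

step 1: low=(low[0]=0,low[1]=?,low[2]=?,low[3]=1,low[4]=?,low[5]=?); scc=(scc[0]=?,scc[1]=?,scc[2]=?,scc[3]=0,scc[4]=?,scc[5]=?)
step 2: low=(low[0]=0,low[1]=3,low[2]=?,low[3]=1,low[4]=2,low[5]=?); scc=(scc[0]=?,scc[1]=1,scc[2]=?,scc[3]=0,scc[4]=?,scc[5]=?)
step 3: low=(low[0]=0,low[1]=3,low[2]=?,low[3]=1,low[4]=2,low[5]=0); scc=(scc[0]=?,scc[1]=1,scc[2]=?,scc[3]=0,scc[4]=?,scc[5]=?)
step 4: low=(low[0]=0,low[1]=3,low[2]=?,low[3]=1,low[4]=0,low[5]=0); scc=(scc[0]=?,scc[1]=1,scc[2]=?,scc[3]=0,scc[4]=?,scc[5]=?)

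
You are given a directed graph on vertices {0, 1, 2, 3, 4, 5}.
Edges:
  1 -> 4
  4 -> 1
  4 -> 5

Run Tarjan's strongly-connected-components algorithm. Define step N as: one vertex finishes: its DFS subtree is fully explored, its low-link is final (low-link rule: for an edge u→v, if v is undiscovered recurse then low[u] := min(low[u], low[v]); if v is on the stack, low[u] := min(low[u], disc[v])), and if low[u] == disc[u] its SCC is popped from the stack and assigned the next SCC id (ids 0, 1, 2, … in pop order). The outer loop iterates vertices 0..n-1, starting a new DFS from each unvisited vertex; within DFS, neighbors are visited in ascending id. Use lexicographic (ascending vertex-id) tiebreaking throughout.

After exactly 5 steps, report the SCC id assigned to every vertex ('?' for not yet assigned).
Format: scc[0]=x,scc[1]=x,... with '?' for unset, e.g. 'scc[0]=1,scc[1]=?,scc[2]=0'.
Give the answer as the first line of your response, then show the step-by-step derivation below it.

scc[0]=0,scc[1]=2,scc[2]=3,scc[3]=?,scc[4]=2,scc[5]=1

step 1: low=(low[0]=0,low[1]=?,low[2]=?,low[3]=?,low[4]=?,low[5]=?); scc=(scc[0]=0,scc[1]=?,scc[2]=?,scc[3]=?,scc[4]=?,scc[5]=?)
step 2: low=(low[0]=0,low[1]=1,low[2]=?,low[3]=?,low[4]=1,low[5]=3); scc=(scc[0]=0,scc[1]=?,scc[2]=?,scc[3]=?,scc[4]=?,scc[5]=1)
step 3: low=(low[0]=0,low[1]=1,low[2]=?,low[3]=?,low[4]=1,low[5]=3); scc=(scc[0]=0,scc[1]=?,scc[2]=?,scc[3]=?,scc[4]=?,scc[5]=1)
step 4: low=(low[0]=0,low[1]=1,low[2]=?,low[3]=?,low[4]=1,low[5]=3); scc=(scc[0]=0,scc[1]=2,scc[2]=?,scc[3]=?,scc[4]=2,scc[5]=1)
step 5: low=(low[0]=0,low[1]=1,low[2]=4,low[3]=?,low[4]=1,low[5]=3); scc=(scc[0]=0,scc[1]=2,scc[2]=3,scc[3]=?,scc[4]=2,scc[5]=1)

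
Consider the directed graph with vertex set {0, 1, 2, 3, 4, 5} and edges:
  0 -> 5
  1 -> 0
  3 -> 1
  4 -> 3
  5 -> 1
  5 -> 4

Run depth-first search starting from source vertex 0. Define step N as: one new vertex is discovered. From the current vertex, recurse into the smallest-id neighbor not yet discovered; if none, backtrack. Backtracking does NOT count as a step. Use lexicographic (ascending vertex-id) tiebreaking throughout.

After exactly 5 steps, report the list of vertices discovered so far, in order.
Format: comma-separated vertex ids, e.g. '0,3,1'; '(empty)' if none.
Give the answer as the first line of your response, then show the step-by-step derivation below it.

0,5,1,4,3

step 1: discover 0; path=0; order=0
step 2: discover 5; path=0>5; order=0,5
step 3: discover 1; path=0>5>1; order=0,5,1
step 4: discover 4; path=0>5>4; order=0,5,1,4
step 5: discover 3; path=0>5>4>3; order=0,5,1,4,3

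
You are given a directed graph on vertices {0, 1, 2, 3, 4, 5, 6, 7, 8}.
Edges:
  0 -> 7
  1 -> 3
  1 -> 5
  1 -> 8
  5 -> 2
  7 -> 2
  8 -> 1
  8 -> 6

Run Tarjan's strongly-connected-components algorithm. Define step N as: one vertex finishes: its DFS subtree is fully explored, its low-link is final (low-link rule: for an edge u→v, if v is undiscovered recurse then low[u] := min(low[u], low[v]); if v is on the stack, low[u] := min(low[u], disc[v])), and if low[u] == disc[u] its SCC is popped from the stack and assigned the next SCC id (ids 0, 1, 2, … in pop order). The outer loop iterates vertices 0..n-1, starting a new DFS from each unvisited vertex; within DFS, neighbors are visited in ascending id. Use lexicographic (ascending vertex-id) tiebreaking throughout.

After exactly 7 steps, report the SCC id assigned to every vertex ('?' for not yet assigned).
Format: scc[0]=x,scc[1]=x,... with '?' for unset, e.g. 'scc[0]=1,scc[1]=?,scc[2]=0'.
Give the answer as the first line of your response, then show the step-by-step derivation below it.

scc[0]=2,scc[1]=?,scc[2]=0,scc[3]=3,scc[4]=?,scc[5]=4,scc[6]=5,scc[7]=1,scc[8]=?

step 1: low=(low[0]=0,low[1]=?,low[2]=2,low[3]=?,low[4]=?,low[5]=?,low[6]=?,low[7]=1,low[8]=?); scc=(scc[0]=?,scc[1]=?,scc[2]=0,scc[3]=?,scc[4]=?,scc[5]=?,scc[6]=?,scc[7]=?,scc[8]=?)
step 2: low=(low[0]=0,low[1]=?,low[2]=2,low[3]=?,low[4]=?,low[5]=?,low[6]=?,low[7]=1,low[8]=?); scc=(scc[0]=?,scc[1]=?,scc[2]=0,scc[3]=?,scc[4]=?,scc[5]=?,scc[6]=?,scc[7]=1,scc[8]=?)
step 3: low=(low[0]=0,low[1]=?,low[2]=2,low[3]=?,low[4]=?,low[5]=?,low[6]=?,low[7]=1,low[8]=?); scc=(scc[0]=2,scc[1]=?,scc[2]=0,scc[3]=?,scc[4]=?,scc[5]=?,scc[6]=?,scc[7]=1,scc[8]=?)
step 4: low=(low[0]=0,low[1]=3,low[2]=2,low[3]=4,low[4]=?,low[5]=?,low[6]=?,low[7]=1,low[8]=?); scc=(scc[0]=2,scc[1]=?,scc[2]=0,scc[3]=3,scc[4]=?,scc[5]=?,scc[6]=?,scc[7]=1,scc[8]=?)
step 5: low=(low[0]=0,low[1]=3,low[2]=2,low[3]=4,low[4]=?,low[5]=5,low[6]=?,low[7]=1,low[8]=?); scc=(scc[0]=2,scc[1]=?,scc[2]=0,scc[3]=3,scc[4]=?,scc[5]=4,scc[6]=?,scc[7]=1,scc[8]=?)
step 6: low=(low[0]=0,low[1]=3,low[2]=2,low[3]=4,low[4]=?,low[5]=5,low[6]=7,low[7]=1,low[8]=3); scc=(scc[0]=2,scc[1]=?,scc[2]=0,scc[3]=3,scc[4]=?,scc[5]=4,scc[6]=5,scc[7]=1,scc[8]=?)
step 7: low=(low[0]=0,low[1]=3,low[2]=2,low[3]=4,low[4]=?,low[5]=5,low[6]=7,low[7]=1,low[8]=3); scc=(scc[0]=2,scc[1]=?,scc[2]=0,scc[3]=3,scc[4]=?,scc[5]=4,scc[6]=5,scc[7]=1,scc[8]=?)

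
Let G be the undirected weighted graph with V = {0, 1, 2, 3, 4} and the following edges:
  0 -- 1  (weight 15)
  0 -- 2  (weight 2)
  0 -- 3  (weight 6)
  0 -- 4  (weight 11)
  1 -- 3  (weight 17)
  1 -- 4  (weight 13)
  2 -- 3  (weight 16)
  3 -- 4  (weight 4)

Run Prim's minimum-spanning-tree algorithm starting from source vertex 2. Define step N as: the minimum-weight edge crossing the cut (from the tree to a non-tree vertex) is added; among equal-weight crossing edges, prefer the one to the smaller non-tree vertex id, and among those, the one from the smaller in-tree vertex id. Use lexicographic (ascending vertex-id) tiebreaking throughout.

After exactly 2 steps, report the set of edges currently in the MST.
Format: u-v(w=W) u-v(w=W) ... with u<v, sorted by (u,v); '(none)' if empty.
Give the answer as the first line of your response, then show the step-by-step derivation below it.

0-2(w=2) 0-3(w=6)

step 1: add edge 0-2 (w=2); MST = {0-2(w=2)}
step 2: add edge 0-3 (w=6); MST = {0-2(w=2) 0-3(w=6)}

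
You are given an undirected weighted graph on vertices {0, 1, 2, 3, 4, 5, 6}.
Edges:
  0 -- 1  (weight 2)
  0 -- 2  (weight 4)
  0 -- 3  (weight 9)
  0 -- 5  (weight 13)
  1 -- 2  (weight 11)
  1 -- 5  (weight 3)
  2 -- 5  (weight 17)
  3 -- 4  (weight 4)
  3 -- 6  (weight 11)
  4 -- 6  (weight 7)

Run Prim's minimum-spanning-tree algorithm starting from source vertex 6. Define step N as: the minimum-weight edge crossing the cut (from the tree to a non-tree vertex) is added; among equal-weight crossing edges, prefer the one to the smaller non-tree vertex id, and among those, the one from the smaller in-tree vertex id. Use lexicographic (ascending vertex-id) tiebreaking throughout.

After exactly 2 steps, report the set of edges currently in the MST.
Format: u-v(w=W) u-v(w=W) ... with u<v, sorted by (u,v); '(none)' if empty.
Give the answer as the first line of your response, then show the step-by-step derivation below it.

3-4(w=4) 4-6(w=7)

step 1: add edge 4-6 (w=7); MST = {4-6(w=7)}
step 2: add edge 3-4 (w=4); MST = {3-4(w=4) 4-6(w=7)}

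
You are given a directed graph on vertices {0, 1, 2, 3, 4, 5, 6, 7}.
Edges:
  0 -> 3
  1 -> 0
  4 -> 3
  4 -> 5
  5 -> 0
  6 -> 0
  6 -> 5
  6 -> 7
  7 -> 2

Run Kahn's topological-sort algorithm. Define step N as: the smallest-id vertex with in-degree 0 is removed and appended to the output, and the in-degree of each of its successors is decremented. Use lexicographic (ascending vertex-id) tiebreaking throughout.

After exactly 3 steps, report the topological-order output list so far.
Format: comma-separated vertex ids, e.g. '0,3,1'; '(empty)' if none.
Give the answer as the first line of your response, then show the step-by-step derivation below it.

1,4,6

step 1: output 1; order=[1]; indeg=(2,0,1,2,0,2,0,1)
step 2: output 4; order=[1,4]; indeg=(2,0,1,1,0,1,0,1)
step 3: output 6; order=[1,4,6]; indeg=(1,0,1,1,0,0,0,0)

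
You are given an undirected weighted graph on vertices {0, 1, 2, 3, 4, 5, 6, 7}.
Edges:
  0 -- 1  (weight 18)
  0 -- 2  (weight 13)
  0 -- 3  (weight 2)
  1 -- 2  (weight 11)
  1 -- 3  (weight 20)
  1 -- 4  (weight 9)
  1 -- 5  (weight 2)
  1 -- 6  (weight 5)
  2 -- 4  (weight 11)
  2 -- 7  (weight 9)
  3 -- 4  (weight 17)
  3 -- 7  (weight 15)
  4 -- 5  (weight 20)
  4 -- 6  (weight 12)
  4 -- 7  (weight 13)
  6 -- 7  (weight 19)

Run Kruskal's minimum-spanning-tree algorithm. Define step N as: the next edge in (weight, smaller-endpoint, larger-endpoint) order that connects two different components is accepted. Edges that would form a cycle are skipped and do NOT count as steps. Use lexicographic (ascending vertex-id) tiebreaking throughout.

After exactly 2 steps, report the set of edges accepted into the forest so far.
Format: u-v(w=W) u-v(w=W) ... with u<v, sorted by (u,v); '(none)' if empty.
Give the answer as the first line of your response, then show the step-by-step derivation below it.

0-3(w=2) 1-5(w=2)

step 1: add edge 0-3 (w=2); MST = {0-3(w=2)}
step 2: add edge 1-5 (w=2); MST = {0-3(w=2) 1-5(w=2)}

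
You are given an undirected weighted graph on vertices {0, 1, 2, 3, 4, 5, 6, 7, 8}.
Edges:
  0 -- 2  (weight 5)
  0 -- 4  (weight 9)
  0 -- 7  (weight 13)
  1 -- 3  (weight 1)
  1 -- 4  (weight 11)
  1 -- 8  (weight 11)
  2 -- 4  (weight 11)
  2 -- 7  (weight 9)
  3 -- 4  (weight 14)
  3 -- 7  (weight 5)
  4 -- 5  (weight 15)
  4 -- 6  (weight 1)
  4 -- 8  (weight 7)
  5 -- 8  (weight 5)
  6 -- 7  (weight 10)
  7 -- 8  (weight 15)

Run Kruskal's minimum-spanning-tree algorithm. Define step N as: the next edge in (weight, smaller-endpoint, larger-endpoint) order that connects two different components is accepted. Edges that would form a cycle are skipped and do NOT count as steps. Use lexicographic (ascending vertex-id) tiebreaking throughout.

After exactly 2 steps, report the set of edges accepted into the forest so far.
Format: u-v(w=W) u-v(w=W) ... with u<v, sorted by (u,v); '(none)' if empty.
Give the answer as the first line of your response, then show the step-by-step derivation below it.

1-3(w=1) 4-6(w=1)

step 1: add edge 1-3 (w=1); MST = {1-3(w=1)}
step 2: add edge 4-6 (w=1); MST = {1-3(w=1) 4-6(w=1)}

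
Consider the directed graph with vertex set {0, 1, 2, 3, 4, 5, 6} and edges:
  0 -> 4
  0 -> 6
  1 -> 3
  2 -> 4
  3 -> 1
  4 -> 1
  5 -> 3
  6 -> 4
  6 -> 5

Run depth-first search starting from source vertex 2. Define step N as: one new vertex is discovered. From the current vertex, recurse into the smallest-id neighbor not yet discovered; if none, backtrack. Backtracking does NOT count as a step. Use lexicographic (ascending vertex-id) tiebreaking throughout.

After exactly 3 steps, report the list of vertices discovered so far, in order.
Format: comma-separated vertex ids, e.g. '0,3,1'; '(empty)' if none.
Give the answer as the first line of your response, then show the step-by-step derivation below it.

2,4,1

step 1: discover 2; path=2; order=2
step 2: discover 4; path=2>4; order=2,4
step 3: discover 1; path=2>4>1; order=2,4,1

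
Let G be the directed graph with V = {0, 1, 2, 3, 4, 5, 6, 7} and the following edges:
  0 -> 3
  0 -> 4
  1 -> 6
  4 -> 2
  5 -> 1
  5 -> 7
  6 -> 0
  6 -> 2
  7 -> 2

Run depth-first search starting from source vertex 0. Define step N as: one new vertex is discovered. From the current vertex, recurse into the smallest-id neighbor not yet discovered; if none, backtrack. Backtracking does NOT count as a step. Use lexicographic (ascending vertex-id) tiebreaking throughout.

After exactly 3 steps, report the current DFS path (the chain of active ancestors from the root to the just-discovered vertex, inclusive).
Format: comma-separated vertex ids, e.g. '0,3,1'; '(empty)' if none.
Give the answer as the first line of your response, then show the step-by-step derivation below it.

0,4

step 1: discover 0; path=0; order=0
step 2: discover 3; path=0>3; order=0,3
step 3: discover 4; path=0>4; order=0,3,4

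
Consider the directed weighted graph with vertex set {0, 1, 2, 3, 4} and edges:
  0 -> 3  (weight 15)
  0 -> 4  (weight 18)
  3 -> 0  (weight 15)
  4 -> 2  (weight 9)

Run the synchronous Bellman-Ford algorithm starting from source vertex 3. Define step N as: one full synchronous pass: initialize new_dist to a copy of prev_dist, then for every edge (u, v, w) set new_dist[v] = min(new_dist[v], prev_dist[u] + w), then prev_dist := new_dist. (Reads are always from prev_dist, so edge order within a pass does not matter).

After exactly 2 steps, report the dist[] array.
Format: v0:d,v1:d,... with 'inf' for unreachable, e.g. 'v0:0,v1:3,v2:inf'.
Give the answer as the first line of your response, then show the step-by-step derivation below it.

v0:15,v1:inf,v2:inf,v3:0,v4:33

step 1: dist = v0:15,v1:inf,v2:inf,v3:0,v4:inf
step 2: dist = v0:15,v1:inf,v2:inf,v3:0,v4:33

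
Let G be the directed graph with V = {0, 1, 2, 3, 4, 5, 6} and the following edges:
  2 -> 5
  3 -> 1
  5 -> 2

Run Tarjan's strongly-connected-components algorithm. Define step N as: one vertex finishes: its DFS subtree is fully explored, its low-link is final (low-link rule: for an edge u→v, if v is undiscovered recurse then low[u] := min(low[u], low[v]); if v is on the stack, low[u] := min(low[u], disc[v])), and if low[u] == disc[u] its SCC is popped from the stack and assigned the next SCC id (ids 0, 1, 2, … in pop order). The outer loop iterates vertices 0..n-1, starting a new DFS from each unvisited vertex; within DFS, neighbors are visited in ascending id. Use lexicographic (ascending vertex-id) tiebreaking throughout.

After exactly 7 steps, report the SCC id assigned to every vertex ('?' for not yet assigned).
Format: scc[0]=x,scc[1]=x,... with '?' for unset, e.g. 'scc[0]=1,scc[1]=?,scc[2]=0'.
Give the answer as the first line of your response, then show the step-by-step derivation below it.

scc[0]=0,scc[1]=1,scc[2]=2,scc[3]=3,scc[4]=4,scc[5]=2,scc[6]=5

step 1: low=(low[0]=0,low[1]=?,low[2]=?,low[3]=?,low[4]=?,low[5]=?,low[6]=?); scc=(scc[0]=0,scc[1]=?,scc[2]=?,scc[3]=?,scc[4]=?,scc[5]=?,scc[6]=?)
step 2: low=(low[0]=0,low[1]=1,low[2]=?,low[3]=?,low[4]=?,low[5]=?,low[6]=?); scc=(scc[0]=0,scc[1]=1,scc[2]=?,scc[3]=?,scc[4]=?,scc[5]=?,scc[6]=?)
step 3: low=(low[0]=0,low[1]=1,low[2]=2,low[3]=?,low[4]=?,low[5]=2,low[6]=?); scc=(scc[0]=0,scc[1]=1,scc[2]=?,scc[3]=?,scc[4]=?,scc[5]=?,scc[6]=?)
step 4: low=(low[0]=0,low[1]=1,low[2]=2,low[3]=?,low[4]=?,low[5]=2,low[6]=?); scc=(scc[0]=0,scc[1]=1,scc[2]=2,scc[3]=?,scc[4]=?,scc[5]=2,scc[6]=?)
step 5: low=(low[0]=0,low[1]=1,low[2]=2,low[3]=4,low[4]=?,low[5]=2,low[6]=?); scc=(scc[0]=0,scc[1]=1,scc[2]=2,scc[3]=3,scc[4]=?,scc[5]=2,scc[6]=?)
step 6: low=(low[0]=0,low[1]=1,low[2]=2,low[3]=4,low[4]=5,low[5]=2,low[6]=?); scc=(scc[0]=0,scc[1]=1,scc[2]=2,scc[3]=3,scc[4]=4,scc[5]=2,scc[6]=?)
step 7: low=(low[0]=0,low[1]=1,low[2]=2,low[3]=4,low[4]=5,low[5]=2,low[6]=6); scc=(scc[0]=0,scc[1]=1,scc[2]=2,scc[3]=3,scc[4]=4,scc[5]=2,scc[6]=5)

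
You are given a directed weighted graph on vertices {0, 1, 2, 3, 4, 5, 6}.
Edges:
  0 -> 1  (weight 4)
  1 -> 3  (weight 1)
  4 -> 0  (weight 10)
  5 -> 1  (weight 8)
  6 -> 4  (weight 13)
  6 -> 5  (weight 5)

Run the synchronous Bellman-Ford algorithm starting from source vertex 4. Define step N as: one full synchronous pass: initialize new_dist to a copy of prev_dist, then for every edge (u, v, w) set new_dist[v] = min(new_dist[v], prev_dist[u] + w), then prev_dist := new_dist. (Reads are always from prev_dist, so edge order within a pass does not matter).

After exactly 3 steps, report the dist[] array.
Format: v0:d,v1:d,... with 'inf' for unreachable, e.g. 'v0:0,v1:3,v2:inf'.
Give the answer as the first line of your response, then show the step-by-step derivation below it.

v0:10,v1:14,v2:inf,v3:15,v4:0,v5:inf,v6:inf

step 1: dist = v0:10,v1:inf,v2:inf,v3:inf,v4:0,v5:inf,v6:inf
step 2: dist = v0:10,v1:14,v2:inf,v3:inf,v4:0,v5:inf,v6:inf
step 3: dist = v0:10,v1:14,v2:inf,v3:15,v4:0,v5:inf,v6:inf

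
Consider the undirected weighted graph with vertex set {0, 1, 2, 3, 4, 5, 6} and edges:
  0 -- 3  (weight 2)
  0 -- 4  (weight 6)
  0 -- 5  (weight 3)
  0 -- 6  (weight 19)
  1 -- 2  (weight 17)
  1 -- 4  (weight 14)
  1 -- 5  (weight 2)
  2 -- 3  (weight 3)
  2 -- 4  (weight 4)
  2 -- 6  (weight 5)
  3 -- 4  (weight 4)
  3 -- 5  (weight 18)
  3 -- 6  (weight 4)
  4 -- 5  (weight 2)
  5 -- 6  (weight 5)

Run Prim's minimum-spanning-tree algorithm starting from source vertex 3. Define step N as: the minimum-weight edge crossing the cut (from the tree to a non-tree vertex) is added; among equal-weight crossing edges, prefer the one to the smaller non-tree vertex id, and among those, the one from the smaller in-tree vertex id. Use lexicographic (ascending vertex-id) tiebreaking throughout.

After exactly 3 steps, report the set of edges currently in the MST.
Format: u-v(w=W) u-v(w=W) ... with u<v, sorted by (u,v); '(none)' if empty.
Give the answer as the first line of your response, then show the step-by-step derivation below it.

0-3(w=2) 0-5(w=3) 2-3(w=3)

step 1: add edge 0-3 (w=2); MST = {0-3(w=2)}
step 2: add edge 2-3 (w=3); MST = {0-3(w=2) 2-3(w=3)}
step 3: add edge 0-5 (w=3); MST = {0-3(w=2) 0-5(w=3) 2-3(w=3)}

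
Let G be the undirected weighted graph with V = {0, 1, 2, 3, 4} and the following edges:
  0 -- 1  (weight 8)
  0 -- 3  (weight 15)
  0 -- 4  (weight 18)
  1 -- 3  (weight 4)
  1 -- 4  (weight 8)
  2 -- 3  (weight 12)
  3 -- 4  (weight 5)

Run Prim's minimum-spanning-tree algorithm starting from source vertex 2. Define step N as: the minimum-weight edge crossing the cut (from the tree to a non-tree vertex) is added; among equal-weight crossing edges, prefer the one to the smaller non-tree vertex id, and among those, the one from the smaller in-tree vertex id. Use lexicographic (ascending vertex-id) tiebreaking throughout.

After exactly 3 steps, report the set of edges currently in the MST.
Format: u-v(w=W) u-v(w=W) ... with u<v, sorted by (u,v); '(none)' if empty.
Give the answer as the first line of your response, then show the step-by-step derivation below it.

1-3(w=4) 2-3(w=12) 3-4(w=5)

step 1: add edge 2-3 (w=12); MST = {2-3(w=12)}
step 2: add edge 1-3 (w=4); MST = {1-3(w=4) 2-3(w=12)}
step 3: add edge 3-4 (w=5); MST = {1-3(w=4) 2-3(w=12) 3-4(w=5)}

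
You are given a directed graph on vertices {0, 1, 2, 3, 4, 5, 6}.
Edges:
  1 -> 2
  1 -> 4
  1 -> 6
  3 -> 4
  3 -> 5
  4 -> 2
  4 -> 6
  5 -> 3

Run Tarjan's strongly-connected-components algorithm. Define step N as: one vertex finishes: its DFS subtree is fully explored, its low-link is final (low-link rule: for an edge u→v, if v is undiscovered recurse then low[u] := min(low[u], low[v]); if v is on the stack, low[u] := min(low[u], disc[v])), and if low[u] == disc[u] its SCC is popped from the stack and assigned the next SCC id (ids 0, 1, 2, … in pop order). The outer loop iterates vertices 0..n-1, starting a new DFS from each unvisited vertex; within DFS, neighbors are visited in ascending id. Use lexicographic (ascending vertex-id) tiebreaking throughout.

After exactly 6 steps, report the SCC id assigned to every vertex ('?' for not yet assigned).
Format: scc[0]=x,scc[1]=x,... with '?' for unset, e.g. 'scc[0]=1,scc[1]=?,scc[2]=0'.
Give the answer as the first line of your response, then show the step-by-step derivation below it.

scc[0]=0,scc[1]=4,scc[2]=1,scc[3]=?,scc[4]=3,scc[5]=?,scc[6]=2

step 1: low=(low[0]=0,low[1]=?,low[2]=?,low[3]=?,low[4]=?,low[5]=?,low[6]=?); scc=(scc[0]=0,scc[1]=?,scc[2]=?,scc[3]=?,scc[4]=?,scc[5]=?,scc[6]=?)
step 2: low=(low[0]=0,low[1]=1,low[2]=2,low[3]=?,low[4]=?,low[5]=?,low[6]=?); scc=(scc[0]=0,scc[1]=?,scc[2]=1,scc[3]=?,scc[4]=?,scc[5]=?,scc[6]=?)
step 3: low=(low[0]=0,low[1]=1,low[2]=2,low[3]=?,low[4]=3,low[5]=?,low[6]=4); scc=(scc[0]=0,scc[1]=?,scc[2]=1,scc[3]=?,scc[4]=?,scc[5]=?,scc[6]=2)
step 4: low=(low[0]=0,low[1]=1,low[2]=2,low[3]=?,low[4]=3,low[5]=?,low[6]=4); scc=(scc[0]=0,scc[1]=?,scc[2]=1,scc[3]=?,scc[4]=3,scc[5]=?,scc[6]=2)
step 5: low=(low[0]=0,low[1]=1,low[2]=2,low[3]=?,low[4]=3,low[5]=?,low[6]=4); scc=(scc[0]=0,scc[1]=4,scc[2]=1,scc[3]=?,scc[4]=3,scc[5]=?,scc[6]=2)
step 6: low=(low[0]=0,low[1]=1,low[2]=2,low[3]=5,low[4]=3,low[5]=5,low[6]=4); scc=(scc[0]=0,scc[1]=4,scc[2]=1,scc[3]=?,scc[4]=3,scc[5]=?,scc[6]=2)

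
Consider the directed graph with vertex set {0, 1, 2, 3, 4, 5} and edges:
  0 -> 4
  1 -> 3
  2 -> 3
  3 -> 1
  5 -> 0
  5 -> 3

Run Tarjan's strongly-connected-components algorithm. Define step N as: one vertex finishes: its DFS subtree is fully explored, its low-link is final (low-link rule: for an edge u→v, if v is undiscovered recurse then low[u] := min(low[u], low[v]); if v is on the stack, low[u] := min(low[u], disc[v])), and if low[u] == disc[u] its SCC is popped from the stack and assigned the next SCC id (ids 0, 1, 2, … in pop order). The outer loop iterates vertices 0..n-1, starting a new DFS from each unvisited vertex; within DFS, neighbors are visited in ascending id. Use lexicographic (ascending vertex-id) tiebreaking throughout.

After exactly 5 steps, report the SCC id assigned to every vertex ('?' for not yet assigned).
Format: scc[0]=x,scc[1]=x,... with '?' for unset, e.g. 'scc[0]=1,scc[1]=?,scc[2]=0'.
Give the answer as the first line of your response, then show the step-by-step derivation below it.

scc[0]=1,scc[1]=2,scc[2]=3,scc[3]=2,scc[4]=0,scc[5]=?

step 1: low=(low[0]=0,low[1]=?,low[2]=?,low[3]=?,low[4]=1,low[5]=?); scc=(scc[0]=?,scc[1]=?,scc[2]=?,scc[3]=?,scc[4]=0,scc[5]=?)
step 2: low=(low[0]=0,low[1]=?,low[2]=?,low[3]=?,low[4]=1,low[5]=?); scc=(scc[0]=1,scc[1]=?,scc[2]=?,scc[3]=?,scc[4]=0,scc[5]=?)
step 3: low=(low[0]=0,low[1]=2,low[2]=?,low[3]=2,low[4]=1,low[5]=?); scc=(scc[0]=1,scc[1]=?,scc[2]=?,scc[3]=?,scc[4]=0,scc[5]=?)
step 4: low=(low[0]=0,low[1]=2,low[2]=?,low[3]=2,low[4]=1,low[5]=?); scc=(scc[0]=1,scc[1]=2,scc[2]=?,scc[3]=2,scc[4]=0,scc[5]=?)
step 5: low=(low[0]=0,low[1]=2,low[2]=4,low[3]=2,low[4]=1,low[5]=?); scc=(scc[0]=1,scc[1]=2,scc[2]=3,scc[3]=2,scc[4]=0,scc[5]=?)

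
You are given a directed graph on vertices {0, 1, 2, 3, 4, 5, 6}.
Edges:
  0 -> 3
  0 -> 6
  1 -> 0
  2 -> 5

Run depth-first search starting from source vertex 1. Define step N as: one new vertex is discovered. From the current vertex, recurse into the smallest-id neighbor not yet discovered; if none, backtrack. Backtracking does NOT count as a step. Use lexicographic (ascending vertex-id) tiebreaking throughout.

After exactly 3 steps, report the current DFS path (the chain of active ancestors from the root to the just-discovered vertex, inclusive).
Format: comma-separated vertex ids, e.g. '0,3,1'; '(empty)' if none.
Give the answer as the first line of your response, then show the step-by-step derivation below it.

1,0,3

step 1: discover 1; path=1; order=1
step 2: discover 0; path=1>0; order=1,0
step 3: discover 3; path=1>0>3; order=1,0,3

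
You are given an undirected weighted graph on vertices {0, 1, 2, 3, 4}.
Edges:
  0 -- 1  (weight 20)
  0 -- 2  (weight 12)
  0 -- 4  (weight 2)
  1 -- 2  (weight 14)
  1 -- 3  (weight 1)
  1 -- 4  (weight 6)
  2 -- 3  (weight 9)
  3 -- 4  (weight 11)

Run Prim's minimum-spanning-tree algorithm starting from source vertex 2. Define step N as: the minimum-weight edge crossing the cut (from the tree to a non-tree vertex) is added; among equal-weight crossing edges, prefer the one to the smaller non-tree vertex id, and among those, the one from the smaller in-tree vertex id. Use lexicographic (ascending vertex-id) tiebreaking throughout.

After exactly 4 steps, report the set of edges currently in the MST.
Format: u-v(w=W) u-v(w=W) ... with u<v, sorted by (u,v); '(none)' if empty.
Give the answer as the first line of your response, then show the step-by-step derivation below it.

0-4(w=2) 1-3(w=1) 1-4(w=6) 2-3(w=9)

step 1: add edge 2-3 (w=9); MST = {2-3(w=9)}
step 2: add edge 1-3 (w=1); MST = {1-3(w=1) 2-3(w=9)}
step 3: add edge 1-4 (w=6); MST = {1-3(w=1) 1-4(w=6) 2-3(w=9)}
step 4: add edge 0-4 (w=2); MST = {0-4(w=2) 1-3(w=1) 1-4(w=6) 2-3(w=9)}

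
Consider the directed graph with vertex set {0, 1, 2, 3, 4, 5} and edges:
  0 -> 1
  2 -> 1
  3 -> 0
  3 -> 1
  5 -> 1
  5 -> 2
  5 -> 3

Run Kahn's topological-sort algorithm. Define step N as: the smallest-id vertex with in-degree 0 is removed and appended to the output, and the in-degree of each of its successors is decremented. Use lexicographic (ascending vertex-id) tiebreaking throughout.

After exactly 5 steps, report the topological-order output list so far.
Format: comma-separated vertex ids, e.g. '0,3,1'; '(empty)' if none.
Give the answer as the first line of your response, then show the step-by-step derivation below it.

4,5,2,3,0

step 1: output 4; order=[4]; indeg=(1,4,1,1,0,0)
step 2: output 5; order=[4,5]; indeg=(1,3,0,0,0,0)
step 3: output 2; order=[4,5,2]; indeg=(1,2,0,0,0,0)
step 4: output 3; order=[4,5,2,3]; indeg=(0,1,0,0,0,0)
step 5: output 0; order=[4,5,2,3,0]; indeg=(0,0,0,0,0,0)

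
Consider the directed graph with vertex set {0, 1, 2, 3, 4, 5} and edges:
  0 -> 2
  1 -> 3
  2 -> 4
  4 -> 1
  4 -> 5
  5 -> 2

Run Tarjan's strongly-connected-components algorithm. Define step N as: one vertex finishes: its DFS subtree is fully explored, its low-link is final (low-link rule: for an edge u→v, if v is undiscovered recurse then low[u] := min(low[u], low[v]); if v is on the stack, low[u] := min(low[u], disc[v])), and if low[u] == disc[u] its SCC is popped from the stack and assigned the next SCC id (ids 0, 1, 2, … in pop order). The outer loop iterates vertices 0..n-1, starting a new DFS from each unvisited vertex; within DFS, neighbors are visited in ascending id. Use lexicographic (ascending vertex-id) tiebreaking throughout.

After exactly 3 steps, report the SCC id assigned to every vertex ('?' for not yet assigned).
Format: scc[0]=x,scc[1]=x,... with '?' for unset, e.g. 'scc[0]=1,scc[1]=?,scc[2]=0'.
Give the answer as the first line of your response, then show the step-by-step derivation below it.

scc[0]=?,scc[1]=1,scc[2]=?,scc[3]=0,scc[4]=?,scc[5]=?

step 1: low=(low[0]=0,low[1]=3,low[2]=1,low[3]=4,low[4]=2,low[5]=?); scc=(scc[0]=?,scc[1]=?,scc[2]=?,scc[3]=0,scc[4]=?,scc[5]=?)
step 2: low=(low[0]=0,low[1]=3,low[2]=1,low[3]=4,low[4]=2,low[5]=?); scc=(scc[0]=?,scc[1]=1,scc[2]=?,scc[3]=0,scc[4]=?,scc[5]=?)
step 3: low=(low[0]=0,low[1]=3,low[2]=1,low[3]=4,low[4]=2,low[5]=1); scc=(scc[0]=?,scc[1]=1,scc[2]=?,scc[3]=0,scc[4]=?,scc[5]=?)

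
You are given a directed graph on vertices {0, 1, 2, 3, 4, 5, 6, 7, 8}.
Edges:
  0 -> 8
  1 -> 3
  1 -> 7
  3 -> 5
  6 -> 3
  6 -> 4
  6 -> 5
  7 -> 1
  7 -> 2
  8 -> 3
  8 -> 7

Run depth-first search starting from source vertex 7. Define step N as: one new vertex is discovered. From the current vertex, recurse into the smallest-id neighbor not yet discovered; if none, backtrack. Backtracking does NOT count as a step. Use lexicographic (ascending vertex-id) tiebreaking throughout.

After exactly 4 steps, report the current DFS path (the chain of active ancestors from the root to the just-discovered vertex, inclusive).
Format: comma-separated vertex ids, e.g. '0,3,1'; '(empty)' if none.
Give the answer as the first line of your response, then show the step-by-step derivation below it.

7,1,3,5

step 1: discover 7; path=7; order=7
step 2: discover 1; path=7>1; order=7,1
step 3: discover 3; path=7>1>3; order=7,1,3
step 4: discover 5; path=7>1>3>5; order=7,1,3,5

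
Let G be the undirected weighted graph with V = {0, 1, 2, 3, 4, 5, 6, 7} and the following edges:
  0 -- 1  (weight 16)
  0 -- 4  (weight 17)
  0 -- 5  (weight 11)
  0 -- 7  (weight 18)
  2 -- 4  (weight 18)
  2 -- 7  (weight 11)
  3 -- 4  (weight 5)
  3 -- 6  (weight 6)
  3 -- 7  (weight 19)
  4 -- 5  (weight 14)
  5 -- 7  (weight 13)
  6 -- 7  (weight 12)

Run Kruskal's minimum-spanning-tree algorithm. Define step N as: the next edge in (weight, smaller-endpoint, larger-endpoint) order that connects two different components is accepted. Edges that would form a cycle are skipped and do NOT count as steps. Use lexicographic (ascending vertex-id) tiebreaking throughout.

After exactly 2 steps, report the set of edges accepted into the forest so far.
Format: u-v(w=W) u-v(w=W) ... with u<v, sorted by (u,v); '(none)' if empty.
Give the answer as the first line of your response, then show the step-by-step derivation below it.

3-4(w=5) 3-6(w=6)

step 1: add edge 3-4 (w=5); MST = {3-4(w=5)}
step 2: add edge 3-6 (w=6); MST = {3-4(w=5) 3-6(w=6)}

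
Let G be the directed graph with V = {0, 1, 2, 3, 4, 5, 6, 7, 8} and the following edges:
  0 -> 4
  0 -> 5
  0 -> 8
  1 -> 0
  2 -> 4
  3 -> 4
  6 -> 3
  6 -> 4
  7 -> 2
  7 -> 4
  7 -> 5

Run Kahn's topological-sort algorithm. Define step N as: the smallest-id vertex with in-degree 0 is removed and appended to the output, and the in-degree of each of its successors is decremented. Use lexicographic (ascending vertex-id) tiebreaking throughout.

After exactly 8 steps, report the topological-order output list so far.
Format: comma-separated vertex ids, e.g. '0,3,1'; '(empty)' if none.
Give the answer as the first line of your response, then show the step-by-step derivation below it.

1,0,6,3,7,2,4,5

step 1: output 1; order=[1]; indeg=(0,0,1,1,5,2,0,0,1)
step 2: output 0; order=[1,0]; indeg=(0,0,1,1,4,1,0,0,0)
step 3: output 6; order=[1,0,6]; indeg=(0,0,1,0,3,1,0,0,0)
step 4: output 3; order=[1,0,6,3]; indeg=(0,0,1,0,2,1,0,0,0)
step 5: output 7; order=[1,0,6,3,7]; indeg=(0,0,0,0,1,0,0,0,0)
step 6: output 2; order=[1,0,6,3,7,2]; indeg=(0,0,0,0,0,0,0,0,0)
step 7: output 4; order=[1,0,6,3,7,2,4]; indeg=(0,0,0,0,0,0,0,0,0)
step 8: output 5; order=[1,0,6,3,7,2,4,5]; indeg=(0,0,0,0,0,0,0,0,0)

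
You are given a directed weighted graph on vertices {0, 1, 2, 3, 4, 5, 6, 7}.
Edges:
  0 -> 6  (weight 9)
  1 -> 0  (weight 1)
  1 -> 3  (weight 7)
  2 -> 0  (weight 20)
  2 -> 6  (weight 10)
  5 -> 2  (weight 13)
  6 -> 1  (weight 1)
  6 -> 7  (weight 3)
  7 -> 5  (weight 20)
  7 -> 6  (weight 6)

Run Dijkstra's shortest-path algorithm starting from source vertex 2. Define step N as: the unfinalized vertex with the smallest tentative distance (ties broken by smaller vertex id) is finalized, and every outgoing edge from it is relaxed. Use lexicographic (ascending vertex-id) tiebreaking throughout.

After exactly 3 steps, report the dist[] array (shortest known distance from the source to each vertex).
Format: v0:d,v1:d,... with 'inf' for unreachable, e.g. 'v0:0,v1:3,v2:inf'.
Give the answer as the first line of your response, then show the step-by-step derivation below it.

v0:12,v1:11,v2:0,v3:18,v4:inf,v5:inf,v6:10,v7:13

step 1: dist = v0:20,v1:inf,v2:0,v3:inf,v4:inf,v5:inf,v6:10,v7:inf
step 2: dist = v0:20,v1:11,v2:0,v3:inf,v4:inf,v5:inf,v6:10,v7:13
step 3: dist = v0:12,v1:11,v2:0,v3:18,v4:inf,v5:inf,v6:10,v7:13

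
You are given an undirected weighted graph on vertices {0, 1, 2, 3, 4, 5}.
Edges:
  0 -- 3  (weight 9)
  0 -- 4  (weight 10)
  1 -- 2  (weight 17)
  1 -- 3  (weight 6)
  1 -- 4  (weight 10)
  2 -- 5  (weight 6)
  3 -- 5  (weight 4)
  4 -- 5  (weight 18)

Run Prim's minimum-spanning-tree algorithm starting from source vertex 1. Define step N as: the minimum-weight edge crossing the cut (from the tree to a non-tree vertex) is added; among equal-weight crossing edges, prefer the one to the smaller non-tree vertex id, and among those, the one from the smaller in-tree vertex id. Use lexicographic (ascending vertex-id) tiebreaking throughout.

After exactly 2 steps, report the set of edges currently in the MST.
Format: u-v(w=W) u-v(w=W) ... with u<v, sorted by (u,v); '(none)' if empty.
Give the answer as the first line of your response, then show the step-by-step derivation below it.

1-3(w=6) 3-5(w=4)

step 1: add edge 1-3 (w=6); MST = {1-3(w=6)}
step 2: add edge 3-5 (w=4); MST = {1-3(w=6) 3-5(w=4)}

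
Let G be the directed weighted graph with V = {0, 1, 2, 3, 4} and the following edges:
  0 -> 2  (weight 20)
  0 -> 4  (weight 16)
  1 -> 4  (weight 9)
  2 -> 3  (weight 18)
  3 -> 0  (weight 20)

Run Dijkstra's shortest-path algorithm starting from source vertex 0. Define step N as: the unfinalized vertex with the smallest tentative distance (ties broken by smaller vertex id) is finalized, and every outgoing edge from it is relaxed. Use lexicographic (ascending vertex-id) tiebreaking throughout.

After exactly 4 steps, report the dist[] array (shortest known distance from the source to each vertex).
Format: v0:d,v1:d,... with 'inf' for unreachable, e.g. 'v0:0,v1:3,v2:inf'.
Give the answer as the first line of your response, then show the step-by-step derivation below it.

v0:0,v1:inf,v2:20,v3:38,v4:16

step 1: dist = v0:0,v1:inf,v2:20,v3:inf,v4:16
step 2: dist = v0:0,v1:inf,v2:20,v3:inf,v4:16
step 3: dist = v0:0,v1:inf,v2:20,v3:38,v4:16
step 4: dist = v0:0,v1:inf,v2:20,v3:38,v4:16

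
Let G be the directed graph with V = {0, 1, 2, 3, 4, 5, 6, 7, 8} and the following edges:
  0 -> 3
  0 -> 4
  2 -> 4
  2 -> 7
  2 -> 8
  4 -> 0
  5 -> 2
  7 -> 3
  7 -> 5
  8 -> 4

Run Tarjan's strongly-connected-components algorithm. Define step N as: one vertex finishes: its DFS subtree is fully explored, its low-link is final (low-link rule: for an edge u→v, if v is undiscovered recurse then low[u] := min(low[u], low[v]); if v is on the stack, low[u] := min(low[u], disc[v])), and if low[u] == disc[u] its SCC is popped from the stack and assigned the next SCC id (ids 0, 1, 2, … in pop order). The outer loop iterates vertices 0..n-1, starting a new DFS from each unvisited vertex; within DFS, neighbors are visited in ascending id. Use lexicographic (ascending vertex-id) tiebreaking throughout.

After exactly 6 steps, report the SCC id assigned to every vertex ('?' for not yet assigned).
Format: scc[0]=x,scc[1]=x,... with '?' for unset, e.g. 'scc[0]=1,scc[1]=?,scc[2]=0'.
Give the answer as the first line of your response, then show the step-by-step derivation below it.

scc[0]=1,scc[1]=2,scc[2]=?,scc[3]=0,scc[4]=1,scc[5]=?,scc[6]=?,scc[7]=?,scc[8]=?

step 1: low=(low[0]=0,low[1]=?,low[2]=?,low[3]=1,low[4]=?,low[5]=?,low[6]=?,low[7]=?,low[8]=?); scc=(scc[0]=?,scc[1]=?,scc[2]=?,scc[3]=0,scc[4]=?,scc[5]=?,scc[6]=?,scc[7]=?,scc[8]=?)
step 2: low=(low[0]=0,low[1]=?,low[2]=?,low[3]=1,low[4]=0,low[5]=?,low[6]=?,low[7]=?,low[8]=?); scc=(scc[0]=?,scc[1]=?,scc[2]=?,scc[3]=0,scc[4]=?,scc[5]=?,scc[6]=?,scc[7]=?,scc[8]=?)
step 3: low=(low[0]=0,low[1]=?,low[2]=?,low[3]=1,low[4]=0,low[5]=?,low[6]=?,low[7]=?,low[8]=?); scc=(scc[0]=1,scc[1]=?,scc[2]=?,scc[3]=0,scc[4]=1,scc[5]=?,scc[6]=?,scc[7]=?,scc[8]=?)
step 4: low=(low[0]=0,low[1]=3,low[2]=?,low[3]=1,low[4]=0,low[5]=?,low[6]=?,low[7]=?,low[8]=?); scc=(scc[0]=1,scc[1]=2,scc[2]=?,scc[3]=0,scc[4]=1,scc[5]=?,scc[6]=?,scc[7]=?,scc[8]=?)
step 5: low=(low[0]=0,low[1]=3,low[2]=4,low[3]=1,low[4]=0,low[5]=4,low[6]=?,low[7]=5,low[8]=?); scc=(scc[0]=1,scc[1]=2,scc[2]=?,scc[3]=0,scc[4]=1,scc[5]=?,scc[6]=?,scc[7]=?,scc[8]=?)
step 6: low=(low[0]=0,low[1]=3,low[2]=4,low[3]=1,low[4]=0,low[5]=4,low[6]=?,low[7]=4,low[8]=?); scc=(scc[0]=1,scc[1]=2,scc[2]=?,scc[3]=0,scc[4]=1,scc[5]=?,scc[6]=?,scc[7]=?,scc[8]=?)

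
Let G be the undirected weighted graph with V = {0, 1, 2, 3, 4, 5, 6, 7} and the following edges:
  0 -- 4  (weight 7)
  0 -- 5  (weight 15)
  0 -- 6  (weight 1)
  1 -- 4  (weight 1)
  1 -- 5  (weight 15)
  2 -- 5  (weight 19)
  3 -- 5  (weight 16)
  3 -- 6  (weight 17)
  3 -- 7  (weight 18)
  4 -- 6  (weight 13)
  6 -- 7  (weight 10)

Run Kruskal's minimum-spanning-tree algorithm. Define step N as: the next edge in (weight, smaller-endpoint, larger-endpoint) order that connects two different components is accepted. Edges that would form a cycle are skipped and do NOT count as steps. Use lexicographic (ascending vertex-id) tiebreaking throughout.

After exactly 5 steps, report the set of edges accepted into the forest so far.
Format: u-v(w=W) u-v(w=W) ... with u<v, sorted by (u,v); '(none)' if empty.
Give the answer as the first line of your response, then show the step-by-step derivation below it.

0-4(w=7) 0-5(w=15) 0-6(w=1) 1-4(w=1) 6-7(w=10)

step 1: add edge 0-6 (w=1); MST = {0-6(w=1)}
step 2: add edge 1-4 (w=1); MST = {0-6(w=1) 1-4(w=1)}
step 3: add edge 0-4 (w=7); MST = {0-4(w=7) 0-6(w=1) 1-4(w=1)}
step 4: add edge 6-7 (w=10); MST = {0-4(w=7) 0-6(w=1) 1-4(w=1) 6-7(w=10)}
step 5: add edge 0-5 (w=15); MST = {0-4(w=7) 0-5(w=15) 0-6(w=1) 1-4(w=1) 6-7(w=10)}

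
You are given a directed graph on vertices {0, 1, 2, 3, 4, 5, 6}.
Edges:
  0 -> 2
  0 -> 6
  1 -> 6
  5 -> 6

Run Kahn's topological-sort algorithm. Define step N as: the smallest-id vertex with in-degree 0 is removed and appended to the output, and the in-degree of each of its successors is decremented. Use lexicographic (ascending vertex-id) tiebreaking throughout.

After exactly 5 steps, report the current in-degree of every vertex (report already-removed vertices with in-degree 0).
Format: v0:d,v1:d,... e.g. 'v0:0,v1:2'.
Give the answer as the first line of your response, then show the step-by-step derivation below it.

v0:0,v1:0,v2:0,v3:0,v4:0,v5:0,v6:1

step 1: output 0; order=[0]; indeg=(0,0,0,0,0,0,2)
step 2: output 1; order=[0,1]; indeg=(0,0,0,0,0,0,1)
step 3: output 2; order=[0,1,2]; indeg=(0,0,0,0,0,0,1)
step 4: output 3; order=[0,1,2,3]; indeg=(0,0,0,0,0,0,1)
step 5: output 4; order=[0,1,2,3,4]; indeg=(0,0,0,0,0,0,1)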